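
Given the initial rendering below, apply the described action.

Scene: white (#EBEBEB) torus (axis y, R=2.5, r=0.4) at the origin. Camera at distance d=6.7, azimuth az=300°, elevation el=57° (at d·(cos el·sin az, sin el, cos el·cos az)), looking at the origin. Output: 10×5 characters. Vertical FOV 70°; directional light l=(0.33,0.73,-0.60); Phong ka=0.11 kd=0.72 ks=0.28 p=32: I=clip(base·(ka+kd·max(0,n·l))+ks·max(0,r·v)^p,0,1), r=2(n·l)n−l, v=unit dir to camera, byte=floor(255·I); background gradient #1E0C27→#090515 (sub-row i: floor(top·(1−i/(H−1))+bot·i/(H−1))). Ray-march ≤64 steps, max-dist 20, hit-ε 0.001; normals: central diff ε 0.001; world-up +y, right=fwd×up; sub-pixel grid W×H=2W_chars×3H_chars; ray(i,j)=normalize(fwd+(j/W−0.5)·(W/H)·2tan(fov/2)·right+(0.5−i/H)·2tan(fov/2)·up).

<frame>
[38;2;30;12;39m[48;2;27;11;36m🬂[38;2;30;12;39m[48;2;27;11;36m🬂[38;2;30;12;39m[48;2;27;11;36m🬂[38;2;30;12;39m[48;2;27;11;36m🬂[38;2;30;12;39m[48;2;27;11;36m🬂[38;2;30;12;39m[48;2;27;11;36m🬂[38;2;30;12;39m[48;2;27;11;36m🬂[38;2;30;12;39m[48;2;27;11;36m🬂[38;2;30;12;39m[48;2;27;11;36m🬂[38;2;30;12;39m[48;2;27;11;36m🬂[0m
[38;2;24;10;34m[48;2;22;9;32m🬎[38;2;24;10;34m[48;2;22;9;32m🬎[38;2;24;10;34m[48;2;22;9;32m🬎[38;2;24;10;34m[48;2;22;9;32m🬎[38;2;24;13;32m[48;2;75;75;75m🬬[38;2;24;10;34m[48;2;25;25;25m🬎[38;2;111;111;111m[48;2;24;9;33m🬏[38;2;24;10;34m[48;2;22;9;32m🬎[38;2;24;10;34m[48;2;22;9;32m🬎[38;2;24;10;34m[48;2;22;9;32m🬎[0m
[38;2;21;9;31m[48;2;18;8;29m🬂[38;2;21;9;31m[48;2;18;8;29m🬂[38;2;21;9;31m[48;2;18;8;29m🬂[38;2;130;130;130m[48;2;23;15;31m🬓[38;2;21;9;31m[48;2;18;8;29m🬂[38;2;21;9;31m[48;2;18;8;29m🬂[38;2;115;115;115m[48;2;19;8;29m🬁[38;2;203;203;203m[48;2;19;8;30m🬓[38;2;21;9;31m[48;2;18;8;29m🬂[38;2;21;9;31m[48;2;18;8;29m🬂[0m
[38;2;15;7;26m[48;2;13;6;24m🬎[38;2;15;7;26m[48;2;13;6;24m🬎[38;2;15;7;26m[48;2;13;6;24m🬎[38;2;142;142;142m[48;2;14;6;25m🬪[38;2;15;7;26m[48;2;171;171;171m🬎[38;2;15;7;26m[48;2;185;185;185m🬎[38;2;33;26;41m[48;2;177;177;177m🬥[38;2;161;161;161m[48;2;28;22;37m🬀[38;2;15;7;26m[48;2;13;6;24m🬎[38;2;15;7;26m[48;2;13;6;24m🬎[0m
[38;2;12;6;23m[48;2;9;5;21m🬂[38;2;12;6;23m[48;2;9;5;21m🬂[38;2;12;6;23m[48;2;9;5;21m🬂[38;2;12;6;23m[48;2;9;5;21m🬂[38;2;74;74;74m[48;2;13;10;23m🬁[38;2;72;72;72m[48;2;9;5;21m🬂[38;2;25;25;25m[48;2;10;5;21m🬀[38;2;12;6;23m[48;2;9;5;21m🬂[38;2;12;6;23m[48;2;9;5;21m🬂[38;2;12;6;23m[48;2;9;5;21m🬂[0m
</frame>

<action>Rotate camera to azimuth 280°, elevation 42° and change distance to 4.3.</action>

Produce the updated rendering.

<frame>
[38;2;30;12;39m[48;2;27;11;36m🬂[38;2;30;12;39m[48;2;27;11;36m🬂[38;2;30;12;39m[48;2;27;11;36m🬂[38;2;30;12;39m[48;2;27;11;36m🬂[38;2;30;12;39m[48;2;27;11;36m🬂[38;2;30;12;39m[48;2;27;11;36m🬂[38;2;30;12;39m[48;2;27;11;36m🬂[38;2;30;12;39m[48;2;27;11;36m🬂[38;2;30;12;39m[48;2;27;11;36m🬂[38;2;30;12;39m[48;2;27;11;36m🬂[0m
[38;2;24;10;34m[48;2;22;9;32m🬎[38;2;24;10;34m[48;2;22;9;32m🬎[38;2;24;10;34m[48;2;22;9;32m🬎[38;2;24;13;32m[48;2;90;90;90m🬬[38;2;24;16;30m[48;2;139;139;139m🬴[38;2;25;17;30m[48;2;137;137;137m🬰[38;2;27;15;35m[48;2;106;106;106m🬝[38;2;155;155;155m[48;2;24;9;33m🬏[38;2;24;10;34m[48;2;22;9;32m🬎[38;2;24;10;34m[48;2;22;9;32m🬎[0m
[38;2;21;9;31m[48;2;18;8;29m🬂[38;2;150;150;150m[48;2;19;8;30m🬦[38;2;155;155;155m[48;2;39;37;41m🬀[38;2;25;25;25m[48;2;19;8;29m🬀[38;2;21;9;31m[48;2;18;8;29m🬂[38;2;21;9;31m[48;2;18;8;29m🬂[38;2;21;9;31m[48;2;18;8;29m🬂[38;2;169;169;169m[48;2;36;28;43m🬉[38;2;21;9;31m[48;2;165;165;165m🬁[38;2;21;9;31m[48;2;18;8;29m🬂[0m
[38;2;15;7;26m[48;2;13;6;24m🬎[38;2;148;148;148m[48;2;222;222;222m🬝[38;2;26;20;33m[48;2;104;104;104m🬊[38;2;15;7;26m[48;2;13;6;24m🬎[38;2;15;7;26m[48;2;13;6;24m🬎[38;2;15;7;26m[48;2;13;6;24m🬎[38;2;15;7;26m[48;2;13;6;24m🬎[38;2;15;6;26m[48;2;184;184;184m🬝[38;2;185;185;185m[48;2;158;158;158m🬕[38;2;87;87;87m[48;2;14;6;25m▌[0m
[38;2;12;6;23m[48;2;9;5;21m🬂[38;2;128;128;128m[48;2;30;27;38m🬊[38;2;189;189;189m[48;2;130;130;130m🬈[38;2;12;6;23m[48;2;145;145;145m🬁[38;2;12;6;23m[48;2;156;156;156m🬂[38;2;12;6;23m[48;2;161;161;161m🬂[38;2;12;6;23m[48;2;162;162;162m🬂[38;2;170;170;170m[48;2;113;113;113m🬎[38;2;127;127;127m[48;2;48;48;48m🬆[38;2;25;25;25m[48;2;10;5;21m🬀[0m
</frame>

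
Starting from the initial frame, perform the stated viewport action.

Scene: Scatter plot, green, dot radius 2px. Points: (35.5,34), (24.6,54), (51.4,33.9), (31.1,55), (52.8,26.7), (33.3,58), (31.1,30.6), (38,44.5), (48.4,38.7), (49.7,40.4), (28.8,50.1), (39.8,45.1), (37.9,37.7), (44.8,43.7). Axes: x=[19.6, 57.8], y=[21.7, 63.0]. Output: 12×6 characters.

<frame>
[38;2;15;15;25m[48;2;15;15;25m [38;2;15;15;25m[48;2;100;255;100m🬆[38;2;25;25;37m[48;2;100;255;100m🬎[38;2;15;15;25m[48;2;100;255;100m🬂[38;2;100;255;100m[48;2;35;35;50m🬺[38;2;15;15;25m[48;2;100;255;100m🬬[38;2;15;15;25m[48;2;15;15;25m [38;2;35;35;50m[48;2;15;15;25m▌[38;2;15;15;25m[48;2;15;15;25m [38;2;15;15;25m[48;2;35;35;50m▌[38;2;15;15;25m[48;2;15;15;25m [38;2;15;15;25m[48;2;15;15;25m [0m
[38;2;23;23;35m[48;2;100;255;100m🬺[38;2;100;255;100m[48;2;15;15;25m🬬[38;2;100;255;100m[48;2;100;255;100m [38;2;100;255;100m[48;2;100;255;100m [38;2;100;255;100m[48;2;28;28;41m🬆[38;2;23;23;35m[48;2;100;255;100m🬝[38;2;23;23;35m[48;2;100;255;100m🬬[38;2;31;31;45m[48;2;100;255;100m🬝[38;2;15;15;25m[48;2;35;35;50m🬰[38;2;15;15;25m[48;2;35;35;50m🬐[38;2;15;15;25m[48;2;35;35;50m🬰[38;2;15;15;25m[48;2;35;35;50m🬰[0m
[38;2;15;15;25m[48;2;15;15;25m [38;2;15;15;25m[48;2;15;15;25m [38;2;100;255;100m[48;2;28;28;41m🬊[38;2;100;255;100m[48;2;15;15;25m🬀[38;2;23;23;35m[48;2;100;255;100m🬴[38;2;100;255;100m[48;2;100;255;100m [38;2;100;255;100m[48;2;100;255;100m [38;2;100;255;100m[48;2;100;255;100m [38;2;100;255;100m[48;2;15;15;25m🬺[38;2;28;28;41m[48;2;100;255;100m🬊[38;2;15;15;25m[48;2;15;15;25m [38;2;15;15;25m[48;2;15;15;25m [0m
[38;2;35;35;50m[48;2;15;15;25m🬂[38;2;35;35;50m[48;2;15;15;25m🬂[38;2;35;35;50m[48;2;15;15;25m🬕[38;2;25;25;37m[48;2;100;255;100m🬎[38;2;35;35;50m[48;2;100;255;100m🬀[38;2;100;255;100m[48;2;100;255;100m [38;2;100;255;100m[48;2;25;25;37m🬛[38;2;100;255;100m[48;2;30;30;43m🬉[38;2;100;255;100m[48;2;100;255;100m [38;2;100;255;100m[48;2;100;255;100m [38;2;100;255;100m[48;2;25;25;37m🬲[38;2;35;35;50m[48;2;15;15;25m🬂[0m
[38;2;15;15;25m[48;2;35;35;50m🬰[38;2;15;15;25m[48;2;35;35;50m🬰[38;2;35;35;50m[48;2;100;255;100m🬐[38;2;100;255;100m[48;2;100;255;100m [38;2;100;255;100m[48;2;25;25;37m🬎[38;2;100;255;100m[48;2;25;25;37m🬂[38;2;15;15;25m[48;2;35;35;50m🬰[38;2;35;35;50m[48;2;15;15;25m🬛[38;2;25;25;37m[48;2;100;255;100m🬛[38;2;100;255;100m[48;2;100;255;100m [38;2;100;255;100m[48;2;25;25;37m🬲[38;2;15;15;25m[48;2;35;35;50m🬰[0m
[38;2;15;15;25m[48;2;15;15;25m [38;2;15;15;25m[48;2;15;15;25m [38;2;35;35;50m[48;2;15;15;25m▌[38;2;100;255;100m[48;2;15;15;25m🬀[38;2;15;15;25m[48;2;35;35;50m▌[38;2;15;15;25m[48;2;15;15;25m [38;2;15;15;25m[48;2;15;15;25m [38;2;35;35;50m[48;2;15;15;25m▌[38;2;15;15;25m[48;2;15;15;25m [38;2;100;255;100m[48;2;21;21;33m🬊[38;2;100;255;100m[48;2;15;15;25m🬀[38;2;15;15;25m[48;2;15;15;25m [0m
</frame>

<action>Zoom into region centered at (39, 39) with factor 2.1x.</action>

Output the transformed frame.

<frame>
[38;2;15;15;25m[48;2;15;15;25m [38;2;15;15;25m[48;2;15;15;25m [38;2;35;35;50m[48;2;15;15;25m▌[38;2;15;15;25m[48;2;15;15;25m [38;2;23;23;35m[48;2;100;255;100m🬝[38;2;15;15;25m[48;2;100;255;100m🬊[38;2;15;15;25m[48;2;100;255;100m🬊[38;2;35;35;50m[48;2;15;15;25m▌[38;2;15;15;25m[48;2;15;15;25m [38;2;27;27;40m[48;2;100;255;100m🬬[38;2;15;15;25m[48;2;15;15;25m [38;2;15;15;25m[48;2;15;15;25m [0m
[38;2;15;15;25m[48;2;35;35;50m🬰[38;2;15;15;25m[48;2;35;35;50m🬰[38;2;35;35;50m[48;2;15;15;25m🬛[38;2;15;15;25m[48;2;35;35;50m🬰[38;2;100;255;100m[48;2;28;28;41m🬊[38;2;100;255;100m[48;2;15;15;25m🬝[38;2;100;255;100m[48;2;15;15;25m🬝[38;2;100;255;100m[48;2;27;27;40m🬀[38;2;15;15;25m[48;2;100;255;100m🬐[38;2;100;255;100m[48;2;100;255;100m [38;2;19;19;30m[48;2;100;255;100m🬸[38;2;15;15;25m[48;2;35;35;50m🬰[0m
[38;2;15;15;25m[48;2;15;15;25m [38;2;15;15;25m[48;2;15;15;25m [38;2;35;35;50m[48;2;15;15;25m▌[38;2;15;15;25m[48;2;15;15;25m [38;2;23;23;35m[48;2;100;255;100m🬝[38;2;15;15;25m[48;2;100;255;100m🬊[38;2;15;15;25m[48;2;15;15;25m [38;2;35;35;50m[48;2;15;15;25m▌[38;2;15;15;25m[48;2;15;15;25m [38;2;100;255;100m[48;2;27;27;40m🬀[38;2;15;15;25m[48;2;100;255;100m🬝[38;2;15;15;25m[48;2;100;255;100m🬀[0m
[38;2;35;35;50m[48;2;15;15;25m🬂[38;2;35;35;50m[48;2;15;15;25m🬂[38;2;35;35;50m[48;2;15;15;25m🬕[38;2;28;28;41m[48;2;100;255;100m🬆[38;2;100;255;100m[48;2;25;25;37m🬙[38;2;100;255;100m[48;2;15;15;25m🬝[38;2;100;255;100m[48;2;19;19;30m🬀[38;2;35;35;50m[48;2;15;15;25m🬕[38;2;35;35;50m[48;2;15;15;25m🬂[38;2;35;35;50m[48;2;15;15;25m🬨[38;2;35;35;50m[48;2;15;15;25m🬂[38;2;100;255;100m[48;2;15;15;25m🬊[0m
[38;2;21;21;33m[48;2;100;255;100m🬆[38;2;23;23;35m[48;2;100;255;100m🬬[38;2;100;255;100m[48;2;31;31;45m🬁[38;2;100;255;100m[48;2;15;15;25m🬬[38;2;100;255;100m[48;2;28;28;41m🬆[38;2;15;15;25m[48;2;35;35;50m🬰[38;2;15;15;25m[48;2;35;35;50m🬰[38;2;35;35;50m[48;2;15;15;25m🬛[38;2;15;15;25m[48;2;35;35;50m🬰[38;2;15;15;25m[48;2;35;35;50m🬐[38;2;15;15;25m[48;2;35;35;50m🬰[38;2;15;15;25m[48;2;35;35;50m🬰[0m
[38;2;100;255;100m[48;2;15;15;25m🬬[38;2;100;255;100m[48;2;15;15;25m🬆[38;2;35;35;50m[48;2;15;15;25m▌[38;2;15;15;25m[48;2;15;15;25m [38;2;15;15;25m[48;2;35;35;50m▌[38;2;15;15;25m[48;2;15;15;25m [38;2;15;15;25m[48;2;15;15;25m [38;2;35;35;50m[48;2;15;15;25m▌[38;2;15;15;25m[48;2;15;15;25m [38;2;15;15;25m[48;2;35;35;50m▌[38;2;15;15;25m[48;2;15;15;25m [38;2;15;15;25m[48;2;15;15;25m [0m
</frame>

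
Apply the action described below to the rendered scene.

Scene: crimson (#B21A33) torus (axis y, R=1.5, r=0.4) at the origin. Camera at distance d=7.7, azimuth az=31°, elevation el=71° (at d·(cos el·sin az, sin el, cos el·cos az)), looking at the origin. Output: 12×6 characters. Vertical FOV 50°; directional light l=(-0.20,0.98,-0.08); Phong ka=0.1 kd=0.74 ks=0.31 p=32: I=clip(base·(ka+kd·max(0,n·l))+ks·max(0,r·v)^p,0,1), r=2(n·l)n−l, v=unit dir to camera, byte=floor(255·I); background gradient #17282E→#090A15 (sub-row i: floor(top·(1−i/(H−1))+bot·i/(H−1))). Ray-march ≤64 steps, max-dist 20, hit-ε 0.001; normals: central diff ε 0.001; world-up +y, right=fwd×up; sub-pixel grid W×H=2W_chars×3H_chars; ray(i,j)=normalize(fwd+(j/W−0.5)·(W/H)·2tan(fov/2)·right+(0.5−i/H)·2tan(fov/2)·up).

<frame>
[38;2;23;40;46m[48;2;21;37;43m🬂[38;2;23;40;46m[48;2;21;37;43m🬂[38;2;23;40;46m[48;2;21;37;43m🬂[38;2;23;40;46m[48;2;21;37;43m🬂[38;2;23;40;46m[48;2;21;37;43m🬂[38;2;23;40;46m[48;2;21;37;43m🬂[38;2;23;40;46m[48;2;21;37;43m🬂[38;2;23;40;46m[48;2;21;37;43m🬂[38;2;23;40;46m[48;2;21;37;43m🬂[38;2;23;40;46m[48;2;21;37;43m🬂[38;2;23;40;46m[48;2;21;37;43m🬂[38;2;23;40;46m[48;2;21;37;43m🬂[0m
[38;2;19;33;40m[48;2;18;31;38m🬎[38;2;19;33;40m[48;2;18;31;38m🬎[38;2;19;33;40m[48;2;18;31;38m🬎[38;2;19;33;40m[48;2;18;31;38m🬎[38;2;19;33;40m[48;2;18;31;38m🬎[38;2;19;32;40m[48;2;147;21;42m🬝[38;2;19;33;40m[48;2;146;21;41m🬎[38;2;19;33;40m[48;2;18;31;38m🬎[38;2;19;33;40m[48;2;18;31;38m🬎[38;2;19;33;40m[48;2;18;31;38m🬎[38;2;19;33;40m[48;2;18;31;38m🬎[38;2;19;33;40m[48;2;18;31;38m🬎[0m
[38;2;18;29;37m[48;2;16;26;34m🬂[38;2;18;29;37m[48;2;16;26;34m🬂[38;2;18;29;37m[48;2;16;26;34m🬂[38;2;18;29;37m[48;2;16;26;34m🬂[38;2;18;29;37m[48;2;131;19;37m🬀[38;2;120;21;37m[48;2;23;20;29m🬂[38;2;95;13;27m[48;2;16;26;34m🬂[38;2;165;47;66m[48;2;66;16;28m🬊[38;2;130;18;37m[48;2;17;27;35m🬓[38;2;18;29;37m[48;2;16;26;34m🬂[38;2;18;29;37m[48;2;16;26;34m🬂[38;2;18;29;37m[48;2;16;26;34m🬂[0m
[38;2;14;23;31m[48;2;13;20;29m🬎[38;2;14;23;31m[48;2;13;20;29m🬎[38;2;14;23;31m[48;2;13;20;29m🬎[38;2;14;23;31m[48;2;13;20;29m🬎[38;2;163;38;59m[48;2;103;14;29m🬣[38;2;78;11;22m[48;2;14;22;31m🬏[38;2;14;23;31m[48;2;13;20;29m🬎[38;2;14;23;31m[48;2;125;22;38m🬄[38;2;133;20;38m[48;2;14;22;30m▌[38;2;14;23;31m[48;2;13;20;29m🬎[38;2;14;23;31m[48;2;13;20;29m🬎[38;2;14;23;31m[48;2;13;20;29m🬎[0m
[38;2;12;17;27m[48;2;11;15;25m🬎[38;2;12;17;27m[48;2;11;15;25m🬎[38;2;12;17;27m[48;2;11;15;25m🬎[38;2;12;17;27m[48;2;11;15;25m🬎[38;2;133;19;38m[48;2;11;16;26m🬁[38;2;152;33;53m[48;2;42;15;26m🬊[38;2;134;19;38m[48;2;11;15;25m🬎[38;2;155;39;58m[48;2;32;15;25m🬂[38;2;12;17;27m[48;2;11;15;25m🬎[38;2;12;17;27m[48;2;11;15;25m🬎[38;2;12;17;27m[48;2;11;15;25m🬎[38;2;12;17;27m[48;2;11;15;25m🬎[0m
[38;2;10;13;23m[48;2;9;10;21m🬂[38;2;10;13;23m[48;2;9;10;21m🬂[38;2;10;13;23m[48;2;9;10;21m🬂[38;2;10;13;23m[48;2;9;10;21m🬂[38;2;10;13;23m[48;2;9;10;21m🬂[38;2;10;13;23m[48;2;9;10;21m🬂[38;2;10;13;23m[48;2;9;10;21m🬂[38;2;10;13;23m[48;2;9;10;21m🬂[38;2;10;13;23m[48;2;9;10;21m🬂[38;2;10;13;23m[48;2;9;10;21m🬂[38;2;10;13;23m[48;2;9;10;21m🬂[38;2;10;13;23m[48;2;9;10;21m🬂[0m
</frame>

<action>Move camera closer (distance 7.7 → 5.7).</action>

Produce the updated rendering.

<frame>
[38;2;23;40;46m[48;2;21;37;43m🬂[38;2;23;40;46m[48;2;21;37;43m🬂[38;2;23;40;46m[48;2;21;37;43m🬂[38;2;23;40;46m[48;2;21;37;43m🬂[38;2;23;40;46m[48;2;21;37;43m🬂[38;2;23;40;46m[48;2;21;37;43m🬂[38;2;23;40;46m[48;2;21;37;43m🬂[38;2;23;40;46m[48;2;21;37;43m🬂[38;2;23;40;46m[48;2;21;37;43m🬂[38;2;23;40;46m[48;2;21;37;43m🬂[38;2;23;40;46m[48;2;21;37;43m🬂[38;2;23;40;46m[48;2;21;37;43m🬂[0m
[38;2;19;33;40m[48;2;18;31;38m🬎[38;2;19;33;40m[48;2;18;31;38m🬎[38;2;19;33;40m[48;2;18;31;38m🬎[38;2;19;33;40m[48;2;18;31;38m🬎[38;2;19;33;40m[48;2;152;33;53m🬆[38;2;43;27;35m[48;2;140;24;43m🬡[38;2;54;23;33m[48;2;170;47;67m🬰[38;2;84;24;38m[48;2;224;102;122m🬝[38;2;140;20;40m[48;2;19;32;40m🬏[38;2;19;33;40m[48;2;18;31;38m🬎[38;2;19;33;40m[48;2;18;31;38m🬎[38;2;19;33;40m[48;2;18;31;38m🬎[0m
[38;2;18;29;37m[48;2;16;26;34m🬂[38;2;18;29;37m[48;2;16;26;34m🬂[38;2;18;29;37m[48;2;16;26;34m🬂[38;2;17;28;36m[48;2;152;30;51m🬄[38;2;115;21;36m[48;2;35;12;20m🬆[38;2;25;3;7m[48;2;16;26;35m🬀[38;2;18;29;37m[48;2;16;26;34m🬂[38;2;107;15;30m[48;2;25;17;25m🬁[38;2;214;90;111m[48;2;127;19;37m🬟[38;2;122;17;35m[48;2;17;27;35m🬏[38;2;18;29;37m[48;2;16;26;34m🬂[38;2;18;29;37m[48;2;16;26;34m🬂[0m
[38;2;14;23;31m[48;2;13;20;29m🬎[38;2;14;23;31m[48;2;13;20;29m🬎[38;2;14;23;31m[48;2;13;20;29m🬎[38;2;138;21;40m[48;2;218;93;113m🬝[38;2;102;14;29m[48;2;26;18;27m🬓[38;2;14;23;31m[48;2;13;20;29m🬎[38;2;14;23;31m[48;2;13;20;29m🬎[38;2;14;23;31m[48;2;13;20;29m🬎[38;2;113;16;32m[48;2;170;44;64m▌[38;2;119;17;33m[48;2;14;22;30m▌[38;2;14;23;31m[48;2;13;20;29m🬎[38;2;14;23;31m[48;2;13;20;29m🬎[0m
[38;2;12;17;27m[48;2;11;15;25m🬎[38;2;12;17;27m[48;2;11;15;25m🬎[38;2;12;17;27m[48;2;11;15;25m🬎[38;2;125;18;35m[48;2;24;14;23m🬉[38;2;165;41;61m[48;2;124;18;35m🬈[38;2;72;18;32m[48;2;191;66;87m🬎[38;2;69;18;31m[48;2;205;79;100m🬎[38;2;13;18;28m[48;2;146;27;46m🬀[38;2;147;27;47m[48;2;64;13;25m🬆[38;2;37;5;10m[48;2;11;16;26m🬀[38;2;12;17;27m[48;2;11;15;25m🬎[38;2;12;17;27m[48;2;11;15;25m🬎[0m
[38;2;10;13;23m[48;2;9;10;21m🬂[38;2;10;13;23m[48;2;9;10;21m🬂[38;2;10;13;23m[48;2;9;10;21m🬂[38;2;10;13;23m[48;2;9;10;21m🬂[38;2;57;8;16m[48;2;9;11;21m🬁[38;2;107;15;30m[48;2;9;10;21m🬂[38;2;114;16;32m[48;2;9;10;21m🬂[38;2;93;13;26m[48;2;16;9;19m🬀[38;2;10;13;23m[48;2;9;10;21m🬂[38;2;10;13;23m[48;2;9;10;21m🬂[38;2;10;13;23m[48;2;9;10;21m🬂[38;2;10;13;23m[48;2;9;10;21m🬂[0m
</frame>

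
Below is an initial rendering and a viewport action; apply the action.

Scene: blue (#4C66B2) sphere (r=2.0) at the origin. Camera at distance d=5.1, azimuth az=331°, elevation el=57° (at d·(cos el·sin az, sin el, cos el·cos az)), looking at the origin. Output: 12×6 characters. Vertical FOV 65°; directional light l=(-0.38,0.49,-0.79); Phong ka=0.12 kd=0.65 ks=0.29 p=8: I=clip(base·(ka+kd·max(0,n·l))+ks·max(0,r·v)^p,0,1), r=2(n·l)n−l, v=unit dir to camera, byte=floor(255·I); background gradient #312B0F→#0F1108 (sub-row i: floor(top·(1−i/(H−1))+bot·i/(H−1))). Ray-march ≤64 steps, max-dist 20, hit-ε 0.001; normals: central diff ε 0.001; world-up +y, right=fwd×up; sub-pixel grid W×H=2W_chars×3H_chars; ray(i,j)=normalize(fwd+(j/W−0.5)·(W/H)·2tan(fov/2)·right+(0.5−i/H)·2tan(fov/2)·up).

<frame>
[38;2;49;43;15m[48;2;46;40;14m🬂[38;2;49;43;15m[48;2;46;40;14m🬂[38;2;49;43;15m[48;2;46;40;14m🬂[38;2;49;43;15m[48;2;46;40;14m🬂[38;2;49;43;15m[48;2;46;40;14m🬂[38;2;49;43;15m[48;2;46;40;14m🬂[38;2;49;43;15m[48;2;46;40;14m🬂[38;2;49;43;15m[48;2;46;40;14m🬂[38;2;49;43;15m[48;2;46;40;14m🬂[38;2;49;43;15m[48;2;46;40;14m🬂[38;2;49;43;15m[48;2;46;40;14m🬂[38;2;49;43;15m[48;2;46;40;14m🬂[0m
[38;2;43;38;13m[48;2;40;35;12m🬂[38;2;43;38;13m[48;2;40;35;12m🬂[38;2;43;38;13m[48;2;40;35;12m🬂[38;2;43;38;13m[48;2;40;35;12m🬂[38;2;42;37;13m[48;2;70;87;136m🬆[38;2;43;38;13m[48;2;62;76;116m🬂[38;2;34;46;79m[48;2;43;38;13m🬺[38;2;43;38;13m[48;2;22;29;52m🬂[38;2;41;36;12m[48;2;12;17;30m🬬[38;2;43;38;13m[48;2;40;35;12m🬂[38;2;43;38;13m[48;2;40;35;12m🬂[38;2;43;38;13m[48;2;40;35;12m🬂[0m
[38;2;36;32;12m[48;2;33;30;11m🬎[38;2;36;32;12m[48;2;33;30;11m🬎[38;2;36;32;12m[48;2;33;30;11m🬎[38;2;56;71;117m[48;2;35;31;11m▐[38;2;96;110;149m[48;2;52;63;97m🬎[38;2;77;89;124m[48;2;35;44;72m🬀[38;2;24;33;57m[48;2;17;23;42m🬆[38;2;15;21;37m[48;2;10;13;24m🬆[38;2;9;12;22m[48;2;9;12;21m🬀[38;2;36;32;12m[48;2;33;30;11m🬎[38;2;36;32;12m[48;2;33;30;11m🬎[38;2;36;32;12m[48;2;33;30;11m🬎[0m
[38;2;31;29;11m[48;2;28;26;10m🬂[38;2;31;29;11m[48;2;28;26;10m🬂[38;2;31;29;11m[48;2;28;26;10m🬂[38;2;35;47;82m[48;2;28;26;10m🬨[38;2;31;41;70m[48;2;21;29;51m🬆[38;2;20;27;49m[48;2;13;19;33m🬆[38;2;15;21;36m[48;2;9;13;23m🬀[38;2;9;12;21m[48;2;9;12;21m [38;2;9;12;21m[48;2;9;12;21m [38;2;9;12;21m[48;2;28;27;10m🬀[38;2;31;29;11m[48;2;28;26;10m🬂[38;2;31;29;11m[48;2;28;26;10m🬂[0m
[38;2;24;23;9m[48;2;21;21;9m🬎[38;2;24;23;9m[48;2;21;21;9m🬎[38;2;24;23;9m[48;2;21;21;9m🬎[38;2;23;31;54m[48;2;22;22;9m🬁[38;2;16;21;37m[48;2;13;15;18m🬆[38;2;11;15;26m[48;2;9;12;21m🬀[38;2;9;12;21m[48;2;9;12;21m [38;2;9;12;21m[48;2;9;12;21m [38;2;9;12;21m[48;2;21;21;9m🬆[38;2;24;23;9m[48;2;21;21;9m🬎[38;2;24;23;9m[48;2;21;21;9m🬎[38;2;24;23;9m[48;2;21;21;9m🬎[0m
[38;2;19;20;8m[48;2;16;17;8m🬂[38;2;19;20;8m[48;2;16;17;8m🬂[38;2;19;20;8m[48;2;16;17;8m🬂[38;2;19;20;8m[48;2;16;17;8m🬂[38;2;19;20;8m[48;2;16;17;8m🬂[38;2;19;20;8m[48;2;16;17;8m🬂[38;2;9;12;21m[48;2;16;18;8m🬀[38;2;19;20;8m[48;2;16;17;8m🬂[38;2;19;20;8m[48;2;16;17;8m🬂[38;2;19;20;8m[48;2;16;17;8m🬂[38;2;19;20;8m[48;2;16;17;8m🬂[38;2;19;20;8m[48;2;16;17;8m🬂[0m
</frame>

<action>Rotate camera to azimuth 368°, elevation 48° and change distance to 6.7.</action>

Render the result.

<frame>
[38;2;49;43;15m[48;2;46;40;14m🬂[38;2;49;43;15m[48;2;46;40;14m🬂[38;2;49;43;15m[48;2;46;40;14m🬂[38;2;49;43;15m[48;2;46;40;14m🬂[38;2;49;43;15m[48;2;46;40;14m🬂[38;2;49;43;15m[48;2;46;40;14m🬂[38;2;49;43;15m[48;2;46;40;14m🬂[38;2;49;43;15m[48;2;46;40;14m🬂[38;2;49;43;15m[48;2;46;40;14m🬂[38;2;49;43;15m[48;2;46;40;14m🬂[38;2;49;43;15m[48;2;46;40;14m🬂[38;2;49;43;15m[48;2;46;40;14m🬂[0m
[38;2;43;38;13m[48;2;40;35;12m🬂[38;2;43;38;13m[48;2;40;35;12m🬂[38;2;43;38;13m[48;2;40;35;12m🬂[38;2;43;38;13m[48;2;40;35;12m🬂[38;2;43;38;13m[48;2;40;35;12m🬂[38;2;41;36;12m[48;2;83;98;140m🬝[38;2;42;37;13m[48;2;67;80;118m🬎[38;2;43;38;13m[48;2;40;35;12m🬂[38;2;43;38;13m[48;2;40;35;12m🬂[38;2;43;38;13m[48;2;40;35;12m🬂[38;2;43;38;13m[48;2;40;35;12m🬂[38;2;43;38;13m[48;2;40;35;12m🬂[0m
[38;2;36;32;12m[48;2;33;30;11m🬎[38;2;36;32;12m[48;2;33;30;11m🬎[38;2;36;32;12m[48;2;33;30;11m🬎[38;2;36;32;12m[48;2;33;30;11m🬎[38;2;41;53;86m[48;2;27;29;29m🬉[38;2;79;89;120m[48;2;17;23;39m🬂[38;2;42;51;75m[48;2;12;16;28m🬂[38;2;24;32;56m[48;2;10;14;24m🬂[38;2;35;32;11m[48;2;9;12;21m🬬[38;2;36;32;12m[48;2;33;30;11m🬎[38;2;36;32;12m[48;2;33;30;11m🬎[38;2;36;32;12m[48;2;33;30;11m🬎[0m
[38;2;31;29;11m[48;2;28;26;10m🬂[38;2;31;29;11m[48;2;28;26;10m🬂[38;2;31;29;11m[48;2;28;26;10m🬂[38;2;31;29;11m[48;2;28;26;10m🬂[38;2;9;13;22m[48;2;27;26;10m🬬[38;2;9;12;21m[48;2;9;12;21m [38;2;9;12;21m[48;2;9;12;21m [38;2;9;12;21m[48;2;9;12;21m [38;2;9;12;21m[48;2;28;27;10m🬄[38;2;31;29;11m[48;2;28;26;10m🬂[38;2;31;29;11m[48;2;28;26;10m🬂[38;2;31;29;11m[48;2;28;26;10m🬂[0m
[38;2;24;23;9m[48;2;21;21;9m🬎[38;2;24;23;9m[48;2;21;21;9m🬎[38;2;24;23;9m[48;2;21;21;9m🬎[38;2;24;23;9m[48;2;21;21;9m🬎[38;2;22;22;9m[48;2;9;12;21m🬺[38;2;9;12;21m[48;2;21;21;9m🬊[38;2;9;12;21m[48;2;21;21;9m🬎[38;2;9;12;21m[48;2;22;22;9m🬂[38;2;24;23;9m[48;2;21;21;9m🬎[38;2;24;23;9m[48;2;21;21;9m🬎[38;2;24;23;9m[48;2;21;21;9m🬎[38;2;24;23;9m[48;2;21;21;9m🬎[0m
[38;2;19;20;8m[48;2;16;17;8m🬂[38;2;19;20;8m[48;2;16;17;8m🬂[38;2;19;20;8m[48;2;16;17;8m🬂[38;2;19;20;8m[48;2;16;17;8m🬂[38;2;19;20;8m[48;2;16;17;8m🬂[38;2;19;20;8m[48;2;16;17;8m🬂[38;2;19;20;8m[48;2;16;17;8m🬂[38;2;19;20;8m[48;2;16;17;8m🬂[38;2;19;20;8m[48;2;16;17;8m🬂[38;2;19;20;8m[48;2;16;17;8m🬂[38;2;19;20;8m[48;2;16;17;8m🬂[38;2;19;20;8m[48;2;16;17;8m🬂[0m
</frame>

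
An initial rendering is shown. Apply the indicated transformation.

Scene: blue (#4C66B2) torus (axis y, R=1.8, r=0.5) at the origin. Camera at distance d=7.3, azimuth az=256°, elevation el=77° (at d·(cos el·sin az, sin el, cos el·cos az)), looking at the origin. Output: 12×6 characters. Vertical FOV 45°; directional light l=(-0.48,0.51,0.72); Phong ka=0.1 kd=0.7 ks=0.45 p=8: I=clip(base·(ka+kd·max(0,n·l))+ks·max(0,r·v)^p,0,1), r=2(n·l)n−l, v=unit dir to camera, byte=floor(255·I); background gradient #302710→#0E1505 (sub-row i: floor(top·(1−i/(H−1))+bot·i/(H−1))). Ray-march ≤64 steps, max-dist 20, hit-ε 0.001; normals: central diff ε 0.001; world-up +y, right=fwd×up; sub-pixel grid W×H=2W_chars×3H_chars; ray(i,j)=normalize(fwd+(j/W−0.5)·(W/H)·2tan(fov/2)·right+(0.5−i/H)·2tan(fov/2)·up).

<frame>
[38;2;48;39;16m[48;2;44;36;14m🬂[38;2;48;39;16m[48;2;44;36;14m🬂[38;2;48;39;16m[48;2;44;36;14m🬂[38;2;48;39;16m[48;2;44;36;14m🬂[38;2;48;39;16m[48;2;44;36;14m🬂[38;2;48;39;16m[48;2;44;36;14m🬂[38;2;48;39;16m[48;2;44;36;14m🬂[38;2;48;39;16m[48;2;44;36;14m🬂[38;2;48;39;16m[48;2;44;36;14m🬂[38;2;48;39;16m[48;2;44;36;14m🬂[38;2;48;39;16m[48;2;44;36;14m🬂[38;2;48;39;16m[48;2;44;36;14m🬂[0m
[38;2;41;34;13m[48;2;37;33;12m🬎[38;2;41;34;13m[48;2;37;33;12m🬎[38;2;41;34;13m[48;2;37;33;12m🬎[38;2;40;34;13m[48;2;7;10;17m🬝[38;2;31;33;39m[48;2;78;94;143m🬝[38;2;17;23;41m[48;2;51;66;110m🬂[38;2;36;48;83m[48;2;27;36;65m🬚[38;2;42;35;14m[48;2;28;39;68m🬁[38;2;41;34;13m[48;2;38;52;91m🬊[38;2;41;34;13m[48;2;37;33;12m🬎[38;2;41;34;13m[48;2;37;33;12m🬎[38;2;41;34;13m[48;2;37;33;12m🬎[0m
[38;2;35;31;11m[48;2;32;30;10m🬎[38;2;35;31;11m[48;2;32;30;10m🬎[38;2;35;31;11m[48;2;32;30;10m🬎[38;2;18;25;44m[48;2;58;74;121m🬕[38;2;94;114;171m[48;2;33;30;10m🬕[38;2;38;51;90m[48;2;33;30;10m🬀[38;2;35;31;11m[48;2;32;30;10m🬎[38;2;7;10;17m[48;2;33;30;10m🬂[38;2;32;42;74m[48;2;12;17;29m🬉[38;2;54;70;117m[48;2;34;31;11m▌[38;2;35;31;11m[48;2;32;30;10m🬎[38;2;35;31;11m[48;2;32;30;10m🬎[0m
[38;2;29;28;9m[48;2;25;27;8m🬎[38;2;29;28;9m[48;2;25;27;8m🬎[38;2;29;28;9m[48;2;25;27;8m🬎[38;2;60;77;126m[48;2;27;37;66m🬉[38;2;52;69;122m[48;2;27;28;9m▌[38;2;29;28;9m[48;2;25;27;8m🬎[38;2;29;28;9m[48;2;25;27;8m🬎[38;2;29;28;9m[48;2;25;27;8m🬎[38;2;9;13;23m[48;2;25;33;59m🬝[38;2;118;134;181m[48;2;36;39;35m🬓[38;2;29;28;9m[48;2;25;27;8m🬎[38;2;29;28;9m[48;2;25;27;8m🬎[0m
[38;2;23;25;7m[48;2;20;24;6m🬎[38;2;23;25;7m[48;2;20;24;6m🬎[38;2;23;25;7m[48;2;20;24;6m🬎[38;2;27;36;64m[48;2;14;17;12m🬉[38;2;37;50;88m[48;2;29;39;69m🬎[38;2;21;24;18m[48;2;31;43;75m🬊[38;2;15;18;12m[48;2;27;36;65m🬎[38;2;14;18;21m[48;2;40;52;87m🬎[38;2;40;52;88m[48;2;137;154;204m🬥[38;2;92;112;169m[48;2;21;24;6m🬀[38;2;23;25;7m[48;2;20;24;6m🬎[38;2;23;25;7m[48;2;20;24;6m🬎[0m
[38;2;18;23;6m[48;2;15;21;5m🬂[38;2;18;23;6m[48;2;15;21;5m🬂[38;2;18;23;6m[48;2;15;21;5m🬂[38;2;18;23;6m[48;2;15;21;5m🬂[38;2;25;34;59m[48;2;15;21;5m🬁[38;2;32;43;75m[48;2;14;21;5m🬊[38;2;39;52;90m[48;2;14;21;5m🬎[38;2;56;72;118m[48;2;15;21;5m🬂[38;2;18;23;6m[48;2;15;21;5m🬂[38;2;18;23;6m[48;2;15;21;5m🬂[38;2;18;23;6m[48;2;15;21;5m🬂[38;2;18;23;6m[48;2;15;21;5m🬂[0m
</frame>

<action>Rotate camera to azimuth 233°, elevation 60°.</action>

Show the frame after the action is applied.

<frame>
[38;2;48;39;16m[48;2;44;36;14m🬂[38;2;48;39;16m[48;2;44;36;14m🬂[38;2;48;39;16m[48;2;44;36;14m🬂[38;2;48;39;16m[48;2;44;36;14m🬂[38;2;48;39;16m[48;2;44;36;14m🬂[38;2;48;39;16m[48;2;44;36;14m🬂[38;2;48;39;16m[48;2;44;36;14m🬂[38;2;48;39;16m[48;2;44;36;14m🬂[38;2;48;39;16m[48;2;44;36;14m🬂[38;2;48;39;16m[48;2;44;36;14m🬂[38;2;48;39;16m[48;2;44;36;14m🬂[38;2;48;39;16m[48;2;44;36;14m🬂[0m
[38;2;41;34;13m[48;2;37;33;12m🬎[38;2;41;34;13m[48;2;37;33;12m🬎[38;2;41;34;13m[48;2;37;33;12m🬎[38;2;41;34;13m[48;2;37;33;12m🬎[38;2;41;34;13m[48;2;34;45;78m🬎[38;2;42;35;14m[48;2;37;49;84m🬂[38;2;34;31;23m[48;2;31;41;73m🬡[38;2;32;44;76m[48;2;35;32;21m🬢[38;2;43;58;100m[48;2;40;34;13m🬏[38;2;41;34;13m[48;2;37;33;12m🬎[38;2;41;34;13m[48;2;37;33;12m🬎[38;2;41;34;13m[48;2;37;33;12m🬎[0m
[38;2;35;31;11m[48;2;32;30;10m🬎[38;2;35;31;11m[48;2;32;30;10m🬎[38;2;35;31;11m[48;2;32;30;10m🬎[38;2;23;27;37m[48;2;55;72;118m🬕[38;2;142;160;213m[48;2;50;62;96m🬅[38;2;38;51;89m[48;2;30;29;17m🬀[38;2;7;10;17m[48;2;33;30;10m🬂[38;2;7;10;17m[48;2;32;30;10m🬊[38;2;49;63;106m[48;2;14;19;34m🬁[38;2;67;83;132m[48;2;34;31;11m🬓[38;2;35;31;11m[48;2;32;30;10m🬎[38;2;35;31;11m[48;2;32;30;10m🬎[0m
[38;2;29;28;9m[48;2;25;27;8m🬎[38;2;29;28;9m[48;2;25;27;8m🬎[38;2;29;28;9m[48;2;25;27;8m🬎[38;2;51;66;112m[48;2;21;28;50m▐[38;2;56;75;132m[48;2;27;28;9m▌[38;2;29;28;9m[48;2;25;27;8m🬎[38;2;29;28;9m[48;2;25;27;8m🬎[38;2;29;28;9m[48;2;25;27;8m🬎[38;2;10;14;26m[48;2;32;43;75m🬝[38;2;134;150;197m[48;2;38;42;38m🬓[38;2;29;28;9m[48;2;25;27;8m🬎[38;2;29;28;9m[48;2;25;27;8m🬎[0m
[38;2;23;25;7m[48;2;20;24;6m🬎[38;2;23;25;7m[48;2;20;24;6m🬎[38;2;23;25;7m[48;2;20;24;6m🬎[38;2;25;33;59m[48;2;10;13;15m🬁[38;2;40;53;94m[48;2;19;25;45m🬊[38;2;24;26;8m[48;2;33;45;80m🬂[38;2;24;26;8m[48;2;32;44;77m🬂[38;2;20;24;23m[48;2;39;51;87m🬂[38;2;40;53;91m[48;2;86;101;144m🬮[38;2;66;82;130m[48;2;21;24;6m🬄[38;2;23;25;7m[48;2;20;24;6m🬎[38;2;23;25;7m[48;2;20;24;6m🬎[0m
[38;2;18;23;6m[48;2;15;21;5m🬂[38;2;18;23;6m[48;2;15;21;5m🬂[38;2;18;23;6m[48;2;15;21;5m🬂[38;2;18;23;6m[48;2;15;21;5m🬂[38;2;15;21;5m[48;2;7;10;17m🬺[38;2;18;25;44m[48;2;12;18;8m🬂[38;2;28;38;67m[48;2;10;15;11m🬂[38;2;32;44;77m[48;2;15;21;5m🬂[38;2;18;23;6m[48;2;15;21;5m🬂[38;2;18;23;6m[48;2;15;21;5m🬂[38;2;18;23;6m[48;2;15;21;5m🬂[38;2;18;23;6m[48;2;15;21;5m🬂[0m
</frame>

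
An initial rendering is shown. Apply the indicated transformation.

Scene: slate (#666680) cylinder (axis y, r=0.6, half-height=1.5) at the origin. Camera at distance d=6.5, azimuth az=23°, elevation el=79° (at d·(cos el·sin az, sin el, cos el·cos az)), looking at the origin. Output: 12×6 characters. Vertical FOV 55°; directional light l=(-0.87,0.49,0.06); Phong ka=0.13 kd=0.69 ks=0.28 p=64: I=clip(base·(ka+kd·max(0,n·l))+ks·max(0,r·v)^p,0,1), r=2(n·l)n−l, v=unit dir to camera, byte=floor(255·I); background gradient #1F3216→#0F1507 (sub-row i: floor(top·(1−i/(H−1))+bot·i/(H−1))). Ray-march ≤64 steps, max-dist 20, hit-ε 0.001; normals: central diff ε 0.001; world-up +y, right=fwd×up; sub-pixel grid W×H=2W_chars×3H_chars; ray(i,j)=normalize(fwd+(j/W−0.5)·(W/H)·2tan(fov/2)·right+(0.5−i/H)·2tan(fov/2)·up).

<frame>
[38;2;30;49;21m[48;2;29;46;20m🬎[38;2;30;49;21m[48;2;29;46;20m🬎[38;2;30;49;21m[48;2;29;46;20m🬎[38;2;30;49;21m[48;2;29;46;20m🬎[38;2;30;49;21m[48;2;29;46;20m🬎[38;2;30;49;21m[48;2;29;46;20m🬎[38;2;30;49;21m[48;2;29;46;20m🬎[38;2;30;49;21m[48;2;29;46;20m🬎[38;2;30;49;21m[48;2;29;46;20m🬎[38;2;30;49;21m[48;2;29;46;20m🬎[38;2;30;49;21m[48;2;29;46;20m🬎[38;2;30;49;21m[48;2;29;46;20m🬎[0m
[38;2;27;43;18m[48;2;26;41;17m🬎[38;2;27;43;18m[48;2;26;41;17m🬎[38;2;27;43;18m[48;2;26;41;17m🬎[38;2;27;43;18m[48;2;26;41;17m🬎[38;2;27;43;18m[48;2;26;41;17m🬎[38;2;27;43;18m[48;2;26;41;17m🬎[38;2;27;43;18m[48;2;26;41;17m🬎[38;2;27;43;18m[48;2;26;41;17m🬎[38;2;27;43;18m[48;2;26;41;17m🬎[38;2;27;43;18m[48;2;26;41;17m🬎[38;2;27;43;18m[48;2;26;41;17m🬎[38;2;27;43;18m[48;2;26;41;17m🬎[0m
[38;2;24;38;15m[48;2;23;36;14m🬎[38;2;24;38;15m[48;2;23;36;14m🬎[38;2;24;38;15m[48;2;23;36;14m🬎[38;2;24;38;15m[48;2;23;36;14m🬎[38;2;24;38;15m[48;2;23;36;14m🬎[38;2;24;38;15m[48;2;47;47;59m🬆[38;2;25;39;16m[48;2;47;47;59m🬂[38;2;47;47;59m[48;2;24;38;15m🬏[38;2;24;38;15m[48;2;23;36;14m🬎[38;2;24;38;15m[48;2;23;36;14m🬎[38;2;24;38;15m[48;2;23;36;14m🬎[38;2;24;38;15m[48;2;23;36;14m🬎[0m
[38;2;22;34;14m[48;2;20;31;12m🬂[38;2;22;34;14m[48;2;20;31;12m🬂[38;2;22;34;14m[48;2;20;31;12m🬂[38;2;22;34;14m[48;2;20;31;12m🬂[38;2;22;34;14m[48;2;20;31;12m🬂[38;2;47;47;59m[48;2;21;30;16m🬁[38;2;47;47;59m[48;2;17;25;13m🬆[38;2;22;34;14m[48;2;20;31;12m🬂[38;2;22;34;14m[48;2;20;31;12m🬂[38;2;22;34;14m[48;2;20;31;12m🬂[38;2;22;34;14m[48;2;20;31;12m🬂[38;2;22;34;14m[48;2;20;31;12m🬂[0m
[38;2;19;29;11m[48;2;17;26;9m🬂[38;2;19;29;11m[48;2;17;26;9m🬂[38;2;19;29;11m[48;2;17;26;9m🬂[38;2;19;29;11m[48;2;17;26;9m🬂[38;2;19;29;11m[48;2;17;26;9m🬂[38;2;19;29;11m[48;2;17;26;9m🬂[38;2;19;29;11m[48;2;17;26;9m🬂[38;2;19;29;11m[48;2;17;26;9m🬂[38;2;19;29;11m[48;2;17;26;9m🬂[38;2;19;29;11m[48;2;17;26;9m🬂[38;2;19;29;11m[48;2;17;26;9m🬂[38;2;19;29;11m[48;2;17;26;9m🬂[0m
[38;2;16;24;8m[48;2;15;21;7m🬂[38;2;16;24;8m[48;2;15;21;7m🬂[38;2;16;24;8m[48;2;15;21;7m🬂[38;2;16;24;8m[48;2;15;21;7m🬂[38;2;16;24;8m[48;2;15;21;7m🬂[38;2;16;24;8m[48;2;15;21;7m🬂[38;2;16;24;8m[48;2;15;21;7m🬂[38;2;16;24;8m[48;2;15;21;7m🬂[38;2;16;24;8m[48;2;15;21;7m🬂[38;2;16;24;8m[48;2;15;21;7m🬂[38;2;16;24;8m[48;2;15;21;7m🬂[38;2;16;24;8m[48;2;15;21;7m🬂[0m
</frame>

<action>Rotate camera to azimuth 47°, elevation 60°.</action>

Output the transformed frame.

<frame>
[38;2;30;49;21m[48;2;29;46;20m🬎[38;2;30;49;21m[48;2;29;46;20m🬎[38;2;30;49;21m[48;2;29;46;20m🬎[38;2;30;49;21m[48;2;29;46;20m🬎[38;2;30;49;21m[48;2;29;46;20m🬎[38;2;30;49;21m[48;2;29;46;20m🬎[38;2;30;49;21m[48;2;29;46;20m🬎[38;2;30;49;21m[48;2;29;46;20m🬎[38;2;30;49;21m[48;2;29;46;20m🬎[38;2;30;49;21m[48;2;29;46;20m🬎[38;2;30;49;21m[48;2;29;46;20m🬎[38;2;30;49;21m[48;2;29;46;20m🬎[0m
[38;2;27;43;18m[48;2;26;41;17m🬎[38;2;27;43;18m[48;2;26;41;17m🬎[38;2;27;43;18m[48;2;26;41;17m🬎[38;2;27;43;18m[48;2;26;41;17m🬎[38;2;27;43;18m[48;2;26;41;17m🬎[38;2;27;43;18m[48;2;26;41;17m🬎[38;2;27;43;18m[48;2;26;41;17m🬎[38;2;27;43;18m[48;2;26;41;17m🬎[38;2;27;43;18m[48;2;26;41;17m🬎[38;2;27;43;18m[48;2;26;41;17m🬎[38;2;27;43;18m[48;2;26;41;17m🬎[38;2;27;43;18m[48;2;26;41;17m🬎[0m
[38;2;24;38;15m[48;2;23;36;14m🬎[38;2;24;38;15m[48;2;23;36;14m🬎[38;2;24;38;15m[48;2;23;36;14m🬎[38;2;24;38;15m[48;2;23;36;14m🬎[38;2;24;38;15m[48;2;23;36;14m🬎[38;2;47;47;59m[48;2;21;31;15m🬉[38;2;47;47;59m[48;2;13;13;16m🬝[38;2;24;38;15m[48;2;23;36;14m🬎[38;2;24;38;15m[48;2;23;36;14m🬎[38;2;24;38;15m[48;2;23;36;14m🬎[38;2;24;38;15m[48;2;23;36;14m🬎[38;2;24;38;15m[48;2;23;36;14m🬎[0m
[38;2;22;34;14m[48;2;20;31;12m🬂[38;2;22;34;14m[48;2;20;31;12m🬂[38;2;22;34;14m[48;2;20;31;12m🬂[38;2;22;34;14m[48;2;20;31;12m🬂[38;2;22;34;14m[48;2;20;31;12m🬂[38;2;21;32;13m[48;2;13;13;16m▌[38;2;13;13;16m[48;2;13;13;16m [38;2;22;34;14m[48;2;20;31;12m🬂[38;2;22;34;14m[48;2;20;31;12m🬂[38;2;22;34;14m[48;2;20;31;12m🬂[38;2;22;34;14m[48;2;20;31;12m🬂[38;2;22;34;14m[48;2;20;31;12m🬂[0m
[38;2;19;29;11m[48;2;17;26;9m🬂[38;2;19;29;11m[48;2;17;26;9m🬂[38;2;19;29;11m[48;2;17;26;9m🬂[38;2;19;29;11m[48;2;17;26;9m🬂[38;2;19;29;11m[48;2;17;26;9m🬂[38;2;19;29;11m[48;2;17;26;9m🬂[38;2;19;29;11m[48;2;17;26;9m🬂[38;2;19;29;11m[48;2;17;26;9m🬂[38;2;19;29;11m[48;2;17;26;9m🬂[38;2;19;29;11m[48;2;17;26;9m🬂[38;2;19;29;11m[48;2;17;26;9m🬂[38;2;19;29;11m[48;2;17;26;9m🬂[0m
[38;2;16;24;8m[48;2;15;21;7m🬂[38;2;16;24;8m[48;2;15;21;7m🬂[38;2;16;24;8m[48;2;15;21;7m🬂[38;2;16;24;8m[48;2;15;21;7m🬂[38;2;16;24;8m[48;2;15;21;7m🬂[38;2;16;24;8m[48;2;15;21;7m🬂[38;2;16;24;8m[48;2;15;21;7m🬂[38;2;16;24;8m[48;2;15;21;7m🬂[38;2;16;24;8m[48;2;15;21;7m🬂[38;2;16;24;8m[48;2;15;21;7m🬂[38;2;16;24;8m[48;2;15;21;7m🬂[38;2;16;24;8m[48;2;15;21;7m🬂[0m
</frame>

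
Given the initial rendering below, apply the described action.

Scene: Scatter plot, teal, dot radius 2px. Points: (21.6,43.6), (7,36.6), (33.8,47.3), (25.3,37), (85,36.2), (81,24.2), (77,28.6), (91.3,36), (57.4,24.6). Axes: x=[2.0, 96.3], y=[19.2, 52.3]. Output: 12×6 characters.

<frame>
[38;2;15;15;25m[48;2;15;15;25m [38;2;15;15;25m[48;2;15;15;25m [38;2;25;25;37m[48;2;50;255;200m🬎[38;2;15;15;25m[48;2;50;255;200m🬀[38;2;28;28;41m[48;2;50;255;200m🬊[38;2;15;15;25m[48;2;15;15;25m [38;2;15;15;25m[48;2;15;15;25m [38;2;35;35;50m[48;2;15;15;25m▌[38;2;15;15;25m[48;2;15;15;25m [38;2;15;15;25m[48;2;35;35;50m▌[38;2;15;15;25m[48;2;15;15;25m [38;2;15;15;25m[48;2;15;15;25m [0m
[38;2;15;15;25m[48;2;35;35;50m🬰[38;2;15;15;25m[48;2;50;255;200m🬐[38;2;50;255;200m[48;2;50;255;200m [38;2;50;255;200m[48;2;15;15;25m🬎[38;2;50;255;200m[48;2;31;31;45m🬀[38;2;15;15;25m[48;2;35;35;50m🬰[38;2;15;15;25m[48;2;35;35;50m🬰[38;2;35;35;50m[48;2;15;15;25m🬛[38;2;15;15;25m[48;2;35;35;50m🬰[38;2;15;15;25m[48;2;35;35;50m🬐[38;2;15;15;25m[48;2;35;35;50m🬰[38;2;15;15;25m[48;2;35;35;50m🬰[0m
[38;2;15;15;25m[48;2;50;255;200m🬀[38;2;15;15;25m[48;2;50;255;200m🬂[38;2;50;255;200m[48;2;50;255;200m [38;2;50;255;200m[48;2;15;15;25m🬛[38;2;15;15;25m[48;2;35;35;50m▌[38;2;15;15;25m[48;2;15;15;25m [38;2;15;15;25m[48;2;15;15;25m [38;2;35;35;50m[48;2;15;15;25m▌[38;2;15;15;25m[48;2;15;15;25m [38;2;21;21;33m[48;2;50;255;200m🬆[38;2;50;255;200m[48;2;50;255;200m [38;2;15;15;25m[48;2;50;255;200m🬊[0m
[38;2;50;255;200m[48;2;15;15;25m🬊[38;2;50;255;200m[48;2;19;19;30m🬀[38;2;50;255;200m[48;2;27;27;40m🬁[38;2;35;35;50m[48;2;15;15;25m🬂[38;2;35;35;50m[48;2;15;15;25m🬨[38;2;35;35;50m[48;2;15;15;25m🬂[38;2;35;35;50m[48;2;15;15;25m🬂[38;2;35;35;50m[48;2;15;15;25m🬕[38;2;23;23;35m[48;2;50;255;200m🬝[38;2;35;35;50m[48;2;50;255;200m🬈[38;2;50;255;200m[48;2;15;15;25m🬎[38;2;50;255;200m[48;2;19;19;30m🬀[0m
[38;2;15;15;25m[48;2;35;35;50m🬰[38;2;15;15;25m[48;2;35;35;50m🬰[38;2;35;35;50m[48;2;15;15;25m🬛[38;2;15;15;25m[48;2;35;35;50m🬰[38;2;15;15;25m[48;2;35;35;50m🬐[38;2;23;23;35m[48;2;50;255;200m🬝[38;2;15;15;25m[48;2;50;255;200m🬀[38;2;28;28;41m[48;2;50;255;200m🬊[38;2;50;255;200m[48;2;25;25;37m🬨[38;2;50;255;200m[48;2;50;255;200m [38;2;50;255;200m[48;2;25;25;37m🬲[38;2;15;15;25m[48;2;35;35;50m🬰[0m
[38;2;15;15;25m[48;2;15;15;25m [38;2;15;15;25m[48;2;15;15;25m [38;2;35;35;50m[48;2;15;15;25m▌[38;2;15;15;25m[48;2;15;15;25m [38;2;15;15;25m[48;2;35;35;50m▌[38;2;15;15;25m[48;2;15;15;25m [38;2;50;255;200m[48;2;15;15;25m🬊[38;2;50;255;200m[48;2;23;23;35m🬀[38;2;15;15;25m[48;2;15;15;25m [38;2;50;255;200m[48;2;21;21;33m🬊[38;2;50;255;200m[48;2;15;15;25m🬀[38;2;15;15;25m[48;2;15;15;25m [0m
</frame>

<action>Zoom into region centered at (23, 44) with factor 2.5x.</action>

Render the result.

<frame>
[38;2;15;15;25m[48;2;15;15;25m [38;2;15;15;25m[48;2;15;15;25m [38;2;35;35;50m[48;2;15;15;25m▌[38;2;15;15;25m[48;2;15;15;25m [38;2;15;15;25m[48;2;35;35;50m▌[38;2;15;15;25m[48;2;15;15;25m [38;2;15;15;25m[48;2;15;15;25m [38;2;35;35;50m[48;2;15;15;25m▌[38;2;15;15;25m[48;2;15;15;25m [38;2;27;27;40m[48;2;50;255;200m🬬[38;2;15;15;25m[48;2;15;15;25m [38;2;15;15;25m[48;2;15;15;25m [0m
[38;2;15;15;25m[48;2;35;35;50m🬰[38;2;15;15;25m[48;2;35;35;50m🬰[38;2;35;35;50m[48;2;15;15;25m🬛[38;2;15;15;25m[48;2;35;35;50m🬰[38;2;15;15;25m[48;2;35;35;50m🬐[38;2;15;15;25m[48;2;35;35;50m🬰[38;2;15;15;25m[48;2;35;35;50m🬰[38;2;35;35;50m[48;2;15;15;25m🬛[38;2;15;15;25m[48;2;50;255;200m🬐[38;2;50;255;200m[48;2;50;255;200m [38;2;19;19;30m[48;2;50;255;200m🬸[38;2;15;15;25m[48;2;35;35;50m🬰[0m
[38;2;15;15;25m[48;2;15;15;25m [38;2;15;15;25m[48;2;15;15;25m [38;2;35;35;50m[48;2;15;15;25m▌[38;2;15;15;25m[48;2;15;15;25m [38;2;23;23;35m[48;2;50;255;200m🬝[38;2;15;15;25m[48;2;50;255;200m🬊[38;2;15;15;25m[48;2;15;15;25m [38;2;35;35;50m[48;2;15;15;25m▌[38;2;15;15;25m[48;2;15;15;25m [38;2;50;255;200m[48;2;27;27;40m🬀[38;2;15;15;25m[48;2;15;15;25m [38;2;15;15;25m[48;2;15;15;25m [0m
[38;2;35;35;50m[48;2;15;15;25m🬂[38;2;35;35;50m[48;2;15;15;25m🬂[38;2;35;35;50m[48;2;15;15;25m🬕[38;2;35;35;50m[48;2;15;15;25m🬂[38;2;50;255;200m[48;2;21;21;33m🬊[38;2;50;255;200m[48;2;15;15;25m🬝[38;2;50;255;200m[48;2;19;19;30m🬀[38;2;35;35;50m[48;2;15;15;25m🬕[38;2;35;35;50m[48;2;15;15;25m🬂[38;2;35;35;50m[48;2;15;15;25m🬨[38;2;35;35;50m[48;2;15;15;25m🬂[38;2;35;35;50m[48;2;15;15;25m🬂[0m
[38;2;15;15;25m[48;2;35;35;50m🬰[38;2;15;15;25m[48;2;35;35;50m🬰[38;2;35;35;50m[48;2;15;15;25m🬛[38;2;15;15;25m[48;2;35;35;50m🬰[38;2;15;15;25m[48;2;35;35;50m🬐[38;2;15;15;25m[48;2;35;35;50m🬰[38;2;15;15;25m[48;2;35;35;50m🬰[38;2;35;35;50m[48;2;15;15;25m🬛[38;2;15;15;25m[48;2;35;35;50m🬰[38;2;15;15;25m[48;2;35;35;50m🬐[38;2;15;15;25m[48;2;35;35;50m🬰[38;2;15;15;25m[48;2;35;35;50m🬰[0m
[38;2;15;15;25m[48;2;15;15;25m [38;2;15;15;25m[48;2;15;15;25m [38;2;35;35;50m[48;2;15;15;25m▌[38;2;15;15;25m[48;2;15;15;25m [38;2;15;15;25m[48;2;35;35;50m▌[38;2;15;15;25m[48;2;50;255;200m🬆[38;2;50;255;200m[48;2;15;15;25m🬺[38;2;23;23;35m[48;2;50;255;200m🬬[38;2;15;15;25m[48;2;15;15;25m [38;2;15;15;25m[48;2;35;35;50m▌[38;2;15;15;25m[48;2;15;15;25m [38;2;15;15;25m[48;2;15;15;25m [0m
</frame>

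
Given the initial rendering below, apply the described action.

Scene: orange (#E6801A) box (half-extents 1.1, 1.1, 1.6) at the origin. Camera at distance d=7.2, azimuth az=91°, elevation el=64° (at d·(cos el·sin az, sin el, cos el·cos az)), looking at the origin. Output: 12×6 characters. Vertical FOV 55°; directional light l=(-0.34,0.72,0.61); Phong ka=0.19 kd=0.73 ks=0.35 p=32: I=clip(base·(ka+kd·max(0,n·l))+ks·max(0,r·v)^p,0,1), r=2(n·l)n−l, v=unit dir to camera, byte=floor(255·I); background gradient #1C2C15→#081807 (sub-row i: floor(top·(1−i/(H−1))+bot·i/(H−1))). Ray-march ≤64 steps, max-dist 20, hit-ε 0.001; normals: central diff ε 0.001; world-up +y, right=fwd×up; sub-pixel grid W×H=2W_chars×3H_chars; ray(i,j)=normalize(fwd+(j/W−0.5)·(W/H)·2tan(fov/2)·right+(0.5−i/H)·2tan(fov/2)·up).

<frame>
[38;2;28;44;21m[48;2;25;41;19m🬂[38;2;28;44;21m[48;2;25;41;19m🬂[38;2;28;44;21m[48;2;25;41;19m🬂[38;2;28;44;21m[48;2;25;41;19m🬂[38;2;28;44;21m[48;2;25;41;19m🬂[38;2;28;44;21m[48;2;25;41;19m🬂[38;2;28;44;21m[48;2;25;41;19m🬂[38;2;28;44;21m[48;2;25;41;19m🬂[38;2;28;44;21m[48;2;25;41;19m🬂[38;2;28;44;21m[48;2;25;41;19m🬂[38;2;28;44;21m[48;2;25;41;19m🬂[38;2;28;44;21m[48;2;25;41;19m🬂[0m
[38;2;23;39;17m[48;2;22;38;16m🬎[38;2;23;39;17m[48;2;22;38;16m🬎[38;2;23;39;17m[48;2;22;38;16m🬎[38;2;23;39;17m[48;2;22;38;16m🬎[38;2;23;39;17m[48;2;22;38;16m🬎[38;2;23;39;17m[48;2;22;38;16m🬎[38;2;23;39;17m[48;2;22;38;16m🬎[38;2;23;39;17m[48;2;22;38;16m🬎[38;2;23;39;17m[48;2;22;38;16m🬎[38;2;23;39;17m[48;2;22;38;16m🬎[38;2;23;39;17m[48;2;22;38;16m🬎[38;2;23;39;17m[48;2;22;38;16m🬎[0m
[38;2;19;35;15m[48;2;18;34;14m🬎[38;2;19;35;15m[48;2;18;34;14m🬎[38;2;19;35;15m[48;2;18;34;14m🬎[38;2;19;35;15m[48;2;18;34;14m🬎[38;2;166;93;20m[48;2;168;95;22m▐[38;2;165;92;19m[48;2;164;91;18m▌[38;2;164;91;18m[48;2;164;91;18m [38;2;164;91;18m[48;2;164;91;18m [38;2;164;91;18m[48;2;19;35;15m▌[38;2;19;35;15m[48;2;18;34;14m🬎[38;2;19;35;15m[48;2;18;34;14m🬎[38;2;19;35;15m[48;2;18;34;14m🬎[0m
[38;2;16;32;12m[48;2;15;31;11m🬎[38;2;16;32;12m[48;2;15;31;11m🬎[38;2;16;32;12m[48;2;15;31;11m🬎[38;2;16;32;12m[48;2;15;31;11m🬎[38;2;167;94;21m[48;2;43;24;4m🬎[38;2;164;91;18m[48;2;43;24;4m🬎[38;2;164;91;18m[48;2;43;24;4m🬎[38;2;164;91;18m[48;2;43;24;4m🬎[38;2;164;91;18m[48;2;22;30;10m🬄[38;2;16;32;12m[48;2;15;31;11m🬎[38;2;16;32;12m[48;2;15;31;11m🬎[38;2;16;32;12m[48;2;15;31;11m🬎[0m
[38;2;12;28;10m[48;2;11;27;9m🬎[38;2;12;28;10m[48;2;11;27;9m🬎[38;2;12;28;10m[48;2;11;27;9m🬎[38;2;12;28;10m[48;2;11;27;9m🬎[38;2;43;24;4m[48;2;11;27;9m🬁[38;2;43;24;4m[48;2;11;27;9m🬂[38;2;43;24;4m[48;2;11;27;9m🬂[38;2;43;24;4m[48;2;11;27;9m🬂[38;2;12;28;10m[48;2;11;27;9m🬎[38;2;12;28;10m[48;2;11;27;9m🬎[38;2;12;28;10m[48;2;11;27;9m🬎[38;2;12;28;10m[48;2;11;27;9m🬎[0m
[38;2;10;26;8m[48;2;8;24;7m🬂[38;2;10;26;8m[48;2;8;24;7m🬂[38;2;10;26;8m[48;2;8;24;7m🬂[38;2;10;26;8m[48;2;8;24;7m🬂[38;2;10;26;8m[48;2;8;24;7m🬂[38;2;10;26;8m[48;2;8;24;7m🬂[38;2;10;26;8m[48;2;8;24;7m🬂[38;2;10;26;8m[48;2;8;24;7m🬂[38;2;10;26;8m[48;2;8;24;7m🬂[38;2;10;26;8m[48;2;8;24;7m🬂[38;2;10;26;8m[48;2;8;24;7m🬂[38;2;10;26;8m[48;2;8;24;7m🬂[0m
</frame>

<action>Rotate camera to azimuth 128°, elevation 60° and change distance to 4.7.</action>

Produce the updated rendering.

<frame>
[38;2;28;44;21m[48;2;25;41;19m🬂[38;2;28;44;21m[48;2;25;41;19m🬂[38;2;28;44;21m[48;2;25;41;19m🬂[38;2;28;44;21m[48;2;25;41;19m🬂[38;2;26;42;20m[48;2;213;140;67m🬝[38;2;27;43;20m[48;2;196;123;50m🬎[38;2;28;44;21m[48;2;25;41;19m🬂[38;2;28;44;21m[48;2;25;41;19m🬂[38;2;28;44;21m[48;2;25;41;19m🬂[38;2;28;44;21m[48;2;25;41;19m🬂[38;2;28;44;21m[48;2;25;41;19m🬂[38;2;28;44;21m[48;2;25;41;19m🬂[0m
[38;2;23;39;17m[48;2;22;38;16m🬎[38;2;23;39;17m[48;2;22;38;16m🬎[38;2;23;39;17m[48;2;247;174;101m🬝[38;2;24;40;18m[48;2;253;183;110m🬂[38;2;234;161;88m[48;2;250;178;105m🬊[38;2;207;134;61m[48;2;225;152;79m🬨[38;2;179;106;33m[48;2;190;117;44m▐[38;2;24;40;18m[48;2;170;97;24m🬂[38;2;23;39;17m[48;2;165;92;19m🬎[38;2;23;39;17m[48;2;22;38;16m🬎[38;2;23;39;17m[48;2;22;38;16m🬎[38;2;23;39;17m[48;2;22;38;16m🬎[0m
[38;2;19;35;15m[48;2;18;34;14m🬎[38;2;19;35;15m[48;2;18;34;14m🬎[38;2;237;164;91m[48;2;34;27;7m🬊[38;2;252;180;107m[48;2;233;160;87m🬎[38;2;249;177;104m[48;2;231;158;85m🬆[38;2;225;152;79m[48;2;205;132;59m🬄[38;2;189;116;43m[48;2;178;105;32m▌[38;2;171;98;25m[48;2;167;94;21m▌[38;2;165;92;19m[48;2;164;91;18m🬝[38;2;164;91;18m[48;2;164;91;18m [38;2;164;91;18m[48;2;19;35;15m🬚[38;2;19;35;15m[48;2;18;34;14m🬎[0m
[38;2;16;32;12m[48;2;15;31;11m🬎[38;2;16;32;12m[48;2;15;31;11m🬎[38;2;16;32;12m[48;2;15;31;11m🬎[38;2;43;24;4m[48;2;15;31;11m🬬[38;2;205;132;59m[48;2;43;24;4m🬊[38;2;190;117;44m[48;2;176;103;30m🬆[38;2;176;103;30m[48;2;169;96;23m🬄[38;2;167;94;21m[48;2;165;92;19m🬄[38;2;165;92;19m[48;2;164;91;18m🬄[38;2;164;91;18m[48;2;15;31;11m🬝[38;2;16;32;12m[48;2;15;31;11m🬎[38;2;16;32;12m[48;2;15;31;11m🬎[0m
[38;2;12;28;10m[48;2;11;27;9m🬎[38;2;12;28;10m[48;2;11;27;9m🬎[38;2;12;28;10m[48;2;11;27;9m🬎[38;2;12;28;10m[48;2;11;27;9m🬎[38;2;43;24;4m[48;2;11;27;9m🬁[38;2;43;24;4m[48;2;11;27;9m🬬[38;2;166;93;20m[48;2;43;24;4m🬊[38;2;165;92;19m[48;2;164;91;18m🬀[38;2;164;91;18m[48;2;11;27;9m🬝[38;2;12;28;10m[48;2;11;27;9m🬎[38;2;12;28;10m[48;2;11;27;9m🬎[38;2;12;28;10m[48;2;11;27;9m🬎[0m
[38;2;10;26;8m[48;2;8;24;7m🬂[38;2;10;26;8m[48;2;8;24;7m🬂[38;2;10;26;8m[48;2;8;24;7m🬂[38;2;10;26;8m[48;2;8;24;7m🬂[38;2;10;26;8m[48;2;8;24;7m🬂[38;2;10;26;8m[48;2;8;24;7m🬂[38;2;43;24;4m[48;2;8;24;7m🬂[38;2;164;91;18m[48;2;29;24;5m🬁[38;2;10;26;8m[48;2;8;24;7m🬂[38;2;10;26;8m[48;2;8;24;7m🬂[38;2;10;26;8m[48;2;8;24;7m🬂[38;2;10;26;8m[48;2;8;24;7m🬂[0m
</frame>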